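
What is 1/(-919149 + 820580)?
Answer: -1/98569 ≈ -1.0145e-5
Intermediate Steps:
1/(-919149 + 820580) = 1/(-98569) = -1/98569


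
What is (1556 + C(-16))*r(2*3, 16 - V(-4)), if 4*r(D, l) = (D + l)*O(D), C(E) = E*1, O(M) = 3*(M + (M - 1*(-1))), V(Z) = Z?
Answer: 390390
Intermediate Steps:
O(M) = 3 + 6*M (O(M) = 3*(M + (M + 1)) = 3*(M + (1 + M)) = 3*(1 + 2*M) = 3 + 6*M)
C(E) = E
r(D, l) = (3 + 6*D)*(D + l)/4 (r(D, l) = ((D + l)*(3 + 6*D))/4 = ((3 + 6*D)*(D + l))/4 = (3 + 6*D)*(D + l)/4)
(1556 + C(-16))*r(2*3, 16 - V(-4)) = (1556 - 16)*(3*(1 + 2*(2*3))*(2*3 + (16 - 1*(-4)))/4) = 1540*(3*(1 + 2*6)*(6 + (16 + 4))/4) = 1540*(3*(1 + 12)*(6 + 20)/4) = 1540*((¾)*13*26) = 1540*(507/2) = 390390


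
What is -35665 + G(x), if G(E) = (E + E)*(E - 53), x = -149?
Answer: 24531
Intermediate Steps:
G(E) = 2*E*(-53 + E) (G(E) = (2*E)*(-53 + E) = 2*E*(-53 + E))
-35665 + G(x) = -35665 + 2*(-149)*(-53 - 149) = -35665 + 2*(-149)*(-202) = -35665 + 60196 = 24531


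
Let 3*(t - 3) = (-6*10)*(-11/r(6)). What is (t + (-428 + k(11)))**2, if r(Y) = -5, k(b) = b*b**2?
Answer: 743044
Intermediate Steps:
k(b) = b**3
t = -41 (t = 3 + ((-6*10)*(-11/(-5)))/3 = 3 + (-(-660)*(-1)/5)/3 = 3 + (-60*11/5)/3 = 3 + (1/3)*(-132) = 3 - 44 = -41)
(t + (-428 + k(11)))**2 = (-41 + (-428 + 11**3))**2 = (-41 + (-428 + 1331))**2 = (-41 + 903)**2 = 862**2 = 743044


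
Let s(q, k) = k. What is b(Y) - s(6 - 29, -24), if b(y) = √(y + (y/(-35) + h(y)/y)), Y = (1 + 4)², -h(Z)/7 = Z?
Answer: 24 + 11*√7/7 ≈ 28.158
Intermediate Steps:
h(Z) = -7*Z
Y = 25 (Y = 5² = 25)
b(y) = √(-7 + 34*y/35) (b(y) = √(y + (y/(-35) + (-7*y)/y)) = √(y + (y*(-1/35) - 7)) = √(y + (-y/35 - 7)) = √(y + (-7 - y/35)) = √(-7 + 34*y/35))
b(Y) - s(6 - 29, -24) = √(-8575 + 1190*25)/35 - 1*(-24) = √(-8575 + 29750)/35 + 24 = √21175/35 + 24 = (55*√7)/35 + 24 = 11*√7/7 + 24 = 24 + 11*√7/7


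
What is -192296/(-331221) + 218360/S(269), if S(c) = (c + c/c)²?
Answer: 1439063266/402433515 ≈ 3.5759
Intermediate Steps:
S(c) = (1 + c)² (S(c) = (c + 1)² = (1 + c)²)
-192296/(-331221) + 218360/S(269) = -192296/(-331221) + 218360/((1 + 269)²) = -192296*(-1/331221) + 218360/(270²) = 192296/331221 + 218360/72900 = 192296/331221 + 218360*(1/72900) = 192296/331221 + 10918/3645 = 1439063266/402433515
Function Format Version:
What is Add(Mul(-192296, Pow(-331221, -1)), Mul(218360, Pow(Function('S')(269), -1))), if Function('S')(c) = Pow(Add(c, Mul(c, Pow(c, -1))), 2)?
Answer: Rational(1439063266, 402433515) ≈ 3.5759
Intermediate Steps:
Function('S')(c) = Pow(Add(1, c), 2) (Function('S')(c) = Pow(Add(c, 1), 2) = Pow(Add(1, c), 2))
Add(Mul(-192296, Pow(-331221, -1)), Mul(218360, Pow(Function('S')(269), -1))) = Add(Mul(-192296, Pow(-331221, -1)), Mul(218360, Pow(Pow(Add(1, 269), 2), -1))) = Add(Mul(-192296, Rational(-1, 331221)), Mul(218360, Pow(Pow(270, 2), -1))) = Add(Rational(192296, 331221), Mul(218360, Pow(72900, -1))) = Add(Rational(192296, 331221), Mul(218360, Rational(1, 72900))) = Add(Rational(192296, 331221), Rational(10918, 3645)) = Rational(1439063266, 402433515)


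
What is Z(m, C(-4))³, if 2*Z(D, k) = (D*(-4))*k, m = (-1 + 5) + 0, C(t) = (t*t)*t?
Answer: 134217728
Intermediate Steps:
C(t) = t³ (C(t) = t²*t = t³)
m = 4 (m = 4 + 0 = 4)
Z(D, k) = -2*D*k (Z(D, k) = ((D*(-4))*k)/2 = ((-4*D)*k)/2 = (-4*D*k)/2 = -2*D*k)
Z(m, C(-4))³ = (-2*4*(-4)³)³ = (-2*4*(-64))³ = 512³ = 134217728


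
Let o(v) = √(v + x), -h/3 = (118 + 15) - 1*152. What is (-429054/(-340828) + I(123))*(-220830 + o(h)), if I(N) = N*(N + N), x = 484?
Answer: -569366136845685/85207 + 5156601339*√541/170414 ≈ -6.6814e+9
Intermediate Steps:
h = 57 (h = -3*((118 + 15) - 1*152) = -3*(133 - 152) = -3*(-19) = 57)
I(N) = 2*N² (I(N) = N*(2*N) = 2*N²)
o(v) = √(484 + v) (o(v) = √(v + 484) = √(484 + v))
(-429054/(-340828) + I(123))*(-220830 + o(h)) = (-429054/(-340828) + 2*123²)*(-220830 + √(484 + 57)) = (-429054*(-1/340828) + 2*15129)*(-220830 + √541) = (214527/170414 + 30258)*(-220830 + √541) = 5156601339*(-220830 + √541)/170414 = -569366136845685/85207 + 5156601339*√541/170414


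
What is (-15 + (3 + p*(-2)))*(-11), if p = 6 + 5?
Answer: 374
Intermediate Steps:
p = 11
(-15 + (3 + p*(-2)))*(-11) = (-15 + (3 + 11*(-2)))*(-11) = (-15 + (3 - 22))*(-11) = (-15 - 19)*(-11) = -34*(-11) = 374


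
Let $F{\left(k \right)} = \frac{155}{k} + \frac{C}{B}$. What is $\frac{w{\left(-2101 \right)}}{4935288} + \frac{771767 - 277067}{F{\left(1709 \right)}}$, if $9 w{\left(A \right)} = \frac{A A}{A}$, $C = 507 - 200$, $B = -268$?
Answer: $- \frac{197334764446811573}{420767849016} \approx -4.6899 \cdot 10^{5}$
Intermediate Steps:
$C = 307$ ($C = 507 - 200 = 307$)
$w{\left(A \right)} = \frac{A}{9}$ ($w{\left(A \right)} = \frac{A A \frac{1}{A}}{9} = \frac{A^{2} \frac{1}{A}}{9} = \frac{A}{9}$)
$F{\left(k \right)} = - \frac{307}{268} + \frac{155}{k}$ ($F{\left(k \right)} = \frac{155}{k} + \frac{307}{-268} = \frac{155}{k} + 307 \left(- \frac{1}{268}\right) = \frac{155}{k} - \frac{307}{268} = - \frac{307}{268} + \frac{155}{k}$)
$\frac{w{\left(-2101 \right)}}{4935288} + \frac{771767 - 277067}{F{\left(1709 \right)}} = \frac{\frac{1}{9} \left(-2101\right)}{4935288} + \frac{771767 - 277067}{- \frac{307}{268} + \frac{155}{1709}} = \left(- \frac{2101}{9}\right) \frac{1}{4935288} + \frac{494700}{- \frac{307}{268} + 155 \cdot \frac{1}{1709}} = - \frac{2101}{44417592} + \frac{494700}{- \frac{307}{268} + \frac{155}{1709}} = - \frac{2101}{44417592} + \frac{494700}{- \frac{483123}{458012}} = - \frac{2101}{44417592} + 494700 \left(- \frac{458012}{483123}\right) = - \frac{2101}{44417592} - \frac{4442716400}{9473} = - \frac{197334764446811573}{420767849016}$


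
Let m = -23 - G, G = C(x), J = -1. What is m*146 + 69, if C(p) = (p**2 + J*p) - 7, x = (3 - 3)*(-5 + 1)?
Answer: -2267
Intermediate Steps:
x = 0 (x = 0*(-4) = 0)
C(p) = -7 + p**2 - p (C(p) = (p**2 - p) - 7 = -7 + p**2 - p)
G = -7 (G = -7 + 0**2 - 1*0 = -7 + 0 + 0 = -7)
m = -16 (m = -23 - 1*(-7) = -23 + 7 = -16)
m*146 + 69 = -16*146 + 69 = -2336 + 69 = -2267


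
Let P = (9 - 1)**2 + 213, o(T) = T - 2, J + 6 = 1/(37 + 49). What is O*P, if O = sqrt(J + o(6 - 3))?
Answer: 277*I*sqrt(36894)/86 ≈ 618.67*I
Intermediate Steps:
J = -515/86 (J = -6 + 1/(37 + 49) = -6 + 1/86 = -515/86 ≈ -5.9884)
o(T) = -2 + T
P = 277 (P = 8**2 + 213 = 64 + 213 = 277)
O = I*sqrt(36894)/86 (O = sqrt(-515/86 + (-2 + (6 - 3))) = sqrt(-515/86 + (-2 + 3)) = sqrt(-515/86 + 1) = sqrt(-429/86) = I*sqrt(36894)/86 ≈ 2.2335*I)
O*P = (I*sqrt(36894)/86)*277 = 277*I*sqrt(36894)/86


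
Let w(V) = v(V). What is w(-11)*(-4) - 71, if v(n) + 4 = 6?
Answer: -79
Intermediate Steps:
v(n) = 2 (v(n) = -4 + 6 = 2)
w(V) = 2
w(-11)*(-4) - 71 = 2*(-4) - 71 = -8 - 71 = -79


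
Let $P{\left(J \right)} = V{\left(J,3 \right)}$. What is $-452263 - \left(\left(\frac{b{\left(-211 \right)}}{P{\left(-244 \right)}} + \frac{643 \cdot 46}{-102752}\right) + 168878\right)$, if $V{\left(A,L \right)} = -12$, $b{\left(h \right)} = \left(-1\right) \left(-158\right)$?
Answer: $- \frac{95733146329}{154128} \approx -6.2113 \cdot 10^{5}$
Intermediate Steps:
$b{\left(h \right)} = 158$
$P{\left(J \right)} = -12$
$-452263 - \left(\left(\frac{b{\left(-211 \right)}}{P{\left(-244 \right)}} + \frac{643 \cdot 46}{-102752}\right) + 168878\right) = -452263 - \left(\left(\frac{158}{-12} + \frac{643 \cdot 46}{-102752}\right) + 168878\right) = -452263 - \left(\left(158 \left(- \frac{1}{12}\right) + 29578 \left(- \frac{1}{102752}\right)\right) + 168878\right) = -452263 - \left(\left(- \frac{79}{6} - \frac{14789}{51376}\right) + 168878\right) = -452263 - \left(- \frac{2073719}{154128} + 168878\right) = -452263 - \frac{26026754665}{154128} = - \frac{95733146329}{154128}$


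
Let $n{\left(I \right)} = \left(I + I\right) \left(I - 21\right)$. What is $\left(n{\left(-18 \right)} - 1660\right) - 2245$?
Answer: $-2501$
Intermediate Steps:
$n{\left(I \right)} = 2 I \left(-21 + I\right)$
$\left(n{\left(-18 \right)} - 1660\right) - 2245 = \left(2 \left(-18\right) \left(-21 - 18\right) - 1660\right) - 2245 = \left(2 \left(-18\right) \left(-39\right) - 1660\right) - 2245 = \left(1404 - 1660\right) - 2245 = -256 - 2245 = -2501$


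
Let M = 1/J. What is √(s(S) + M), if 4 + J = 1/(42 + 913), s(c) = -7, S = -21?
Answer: 2*I*√26435118/3819 ≈ 2.6926*I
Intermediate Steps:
J = -3819/955 (J = -4 + 1/(42 + 913) = -4 + 1/955 = -3819/955 ≈ -3.9990)
M = -955/3819 (M = 1/(-3819/955) = -955/3819 ≈ -0.25007)
√(s(S) + M) = √(-7 - 955/3819) = √(-27688/3819) = 2*I*√26435118/3819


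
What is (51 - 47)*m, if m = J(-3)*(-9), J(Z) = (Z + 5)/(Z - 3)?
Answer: 12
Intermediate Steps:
J(Z) = (5 + Z)/(-3 + Z)
m = 3 (m = ((5 - 3)/(-3 - 3))*(-9) = (2/(-6))*(-9) = -⅙*2*(-9) = -⅓*(-9) = 3)
(51 - 47)*m = (51 - 47)*3 = 4*3 = 12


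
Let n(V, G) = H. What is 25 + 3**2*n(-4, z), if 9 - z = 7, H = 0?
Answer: 25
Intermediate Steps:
z = 2 (z = 9 - 1*7 = 9 - 7 = 2)
n(V, G) = 0
25 + 3**2*n(-4, z) = 25 + 3**2*0 = 25 + 9*0 = 25 + 0 = 25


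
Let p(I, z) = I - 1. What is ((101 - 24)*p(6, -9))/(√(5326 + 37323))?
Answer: 385*√42649/42649 ≈ 1.8643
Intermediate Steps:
p(I, z) = -1 + I
((101 - 24)*p(6, -9))/(√(5326 + 37323)) = ((101 - 24)*(-1 + 6))/(√(5326 + 37323)) = (77*5)/(√42649) = 385*(√42649/42649) = 385*√42649/42649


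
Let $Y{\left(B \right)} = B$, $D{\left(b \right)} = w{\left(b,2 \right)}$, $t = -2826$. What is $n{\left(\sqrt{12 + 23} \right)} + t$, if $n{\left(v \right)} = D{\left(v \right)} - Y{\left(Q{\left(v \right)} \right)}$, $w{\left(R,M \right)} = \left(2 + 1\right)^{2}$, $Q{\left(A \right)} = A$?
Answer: $-2817 - \sqrt{35} \approx -2822.9$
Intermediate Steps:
$w{\left(R,M \right)} = 9$ ($w{\left(R,M \right)} = 3^{2} = 9$)
$D{\left(b \right)} = 9$
$n{\left(v \right)} = 9 - v$
$n{\left(\sqrt{12 + 23} \right)} + t = \left(9 - \sqrt{12 + 23}\right) - 2826 = \left(9 - \sqrt{35}\right) - 2826 = -2817 - \sqrt{35}$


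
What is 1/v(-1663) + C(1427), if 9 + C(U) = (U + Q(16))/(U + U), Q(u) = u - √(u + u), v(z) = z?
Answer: -40318963/4746202 - 2*√2/1427 ≈ -8.4970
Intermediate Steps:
Q(u) = u - √2*√u (Q(u) = u - √(2*u) = u - √2*√u)
C(U) = -9 + (16 + U - 4*√2)/(2*U) (C(U) = -9 + (U + (16 - √2*√16))/(U + U) = -9 + (U + (16 - 1*√2*4))/((2*U)) = -9 + (U + (16 - 4*√2))*(1/(2*U)) = -9 + (16 + U - 4*√2)*(1/(2*U)) = -9 + (16 + U - 4*√2)/(2*U))
1/v(-1663) + C(1427) = 1/(-1663) + (½)*(16 - 17*1427 - 4*√2)/1427 = -1/1663 + (½)*(1/1427)*(16 - 24259 - 4*√2) = -1/1663 + (½)*(1/1427)*(-24243 - 4*√2) = -1/1663 + (-24243/2854 - 2*√2/1427) = -40318963/4746202 - 2*√2/1427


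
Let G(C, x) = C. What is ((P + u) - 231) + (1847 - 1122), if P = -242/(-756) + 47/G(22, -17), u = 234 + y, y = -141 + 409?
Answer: 2075791/2079 ≈ 998.46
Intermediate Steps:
y = 268
u = 502 (u = 234 + 268 = 502)
P = 5107/2079 (P = -242/(-756) + 47/22 = -242*(-1/756) + 47*(1/22) = 121/378 + 47/22 = 5107/2079 ≈ 2.4565)
((P + u) - 231) + (1847 - 1122) = ((5107/2079 + 502) - 231) + (1847 - 1122) = (1048765/2079 - 231) + 725 = 568516/2079 + 725 = 2075791/2079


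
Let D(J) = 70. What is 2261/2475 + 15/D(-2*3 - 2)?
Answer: 39079/34650 ≈ 1.1278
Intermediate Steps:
2261/2475 + 15/D(-2*3 - 2) = 2261/2475 + 15/70 = 2261*(1/2475) + 15*(1/70) = 2261/2475 + 3/14 = 39079/34650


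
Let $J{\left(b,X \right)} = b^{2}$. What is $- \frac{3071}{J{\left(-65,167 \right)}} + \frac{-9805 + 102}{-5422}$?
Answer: $\frac{24344213}{22907950} \approx 1.0627$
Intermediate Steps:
$- \frac{3071}{J{\left(-65,167 \right)}} + \frac{-9805 + 102}{-5422} = - \frac{3071}{\left(-65\right)^{2}} + \frac{-9805 + 102}{-5422} = - \frac{3071}{4225} - - \frac{9703}{5422} = \left(-3071\right) \frac{1}{4225} + \frac{9703}{5422} = - \frac{3071}{4225} + \frac{9703}{5422} = \frac{24344213}{22907950}$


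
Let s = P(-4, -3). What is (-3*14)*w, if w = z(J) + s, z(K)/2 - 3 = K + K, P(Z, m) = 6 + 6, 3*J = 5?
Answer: -1036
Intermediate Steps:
J = 5/3 (J = (1/3)*5 = 5/3 ≈ 1.6667)
P(Z, m) = 12
z(K) = 6 + 4*K (z(K) = 6 + 2*(K + K) = 6 + 2*(2*K) = 6 + 4*K)
s = 12
w = 74/3 (w = (6 + 4*(5/3)) + 12 = (6 + 20/3) + 12 = 38/3 + 12 = 74/3 ≈ 24.667)
(-3*14)*w = -3*14*(74/3) = -42*74/3 = -1036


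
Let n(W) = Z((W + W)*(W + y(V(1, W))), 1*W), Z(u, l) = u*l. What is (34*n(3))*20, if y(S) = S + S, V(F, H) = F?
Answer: 61200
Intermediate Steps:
y(S) = 2*S
Z(u, l) = l*u
n(W) = 2*W²*(2 + W) (n(W) = (1*W)*((W + W)*(W + 2*1)) = W*((2*W)*(W + 2)) = W*((2*W)*(2 + W)) = W*(2*W*(2 + W)) = 2*W²*(2 + W))
(34*n(3))*20 = (34*(2*3²*(2 + 3)))*20 = (34*(2*9*5))*20 = (34*90)*20 = 3060*20 = 61200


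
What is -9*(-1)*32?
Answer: 288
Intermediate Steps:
-9*(-1)*32 = 9*32 = 288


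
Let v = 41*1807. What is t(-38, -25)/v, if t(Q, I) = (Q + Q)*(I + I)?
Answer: 3800/74087 ≈ 0.051291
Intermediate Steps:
t(Q, I) = 4*I*Q (t(Q, I) = (2*Q)*(2*I) = 4*I*Q)
v = 74087
t(-38, -25)/v = (4*(-25)*(-38))/74087 = 3800*(1/74087) = 3800/74087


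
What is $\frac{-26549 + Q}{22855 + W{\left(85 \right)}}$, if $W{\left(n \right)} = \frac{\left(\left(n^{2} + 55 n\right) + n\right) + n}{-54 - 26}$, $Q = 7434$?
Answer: $- \frac{152920}{181633} \approx -0.84192$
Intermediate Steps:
$W{\left(n \right)} = - \frac{57 n}{80} - \frac{n^{2}}{80}$ ($W{\left(n \right)} = \frac{\left(n^{2} + 56 n\right) + n}{-80} = \left(n^{2} + 57 n\right) \left(- \frac{1}{80}\right) = - \frac{57 n}{80} - \frac{n^{2}}{80}$)
$\frac{-26549 + Q}{22855 + W{\left(85 \right)}} = \frac{-26549 + 7434}{22855 - \frac{17 \left(57 + 85\right)}{16}} = - \frac{19115}{22855 - \frac{17}{16} \cdot 142} = - \frac{19115}{22855 - \frac{1207}{8}} = - \frac{19115}{\frac{181633}{8}} = \left(-19115\right) \frac{8}{181633} = - \frac{152920}{181633}$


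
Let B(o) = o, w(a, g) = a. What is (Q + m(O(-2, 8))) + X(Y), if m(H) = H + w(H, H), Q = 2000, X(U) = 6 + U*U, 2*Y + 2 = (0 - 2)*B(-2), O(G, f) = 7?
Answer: 2021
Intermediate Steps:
Y = 1 (Y = -1 + ((0 - 2)*(-2))/2 = -1 + (-2*(-2))/2 = -1 + (1/2)*4 = -1 + 2 = 1)
X(U) = 6 + U**2
m(H) = 2*H (m(H) = H + H = 2*H)
(Q + m(O(-2, 8))) + X(Y) = (2000 + 2*7) + (6 + 1**2) = (2000 + 14) + (6 + 1) = 2014 + 7 = 2021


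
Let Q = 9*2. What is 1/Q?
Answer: 1/18 ≈ 0.055556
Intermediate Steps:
Q = 18
1/Q = 1/18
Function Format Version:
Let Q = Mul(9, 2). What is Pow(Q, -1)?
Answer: Rational(1, 18) ≈ 0.055556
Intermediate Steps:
Q = 18
Pow(Q, -1) = Pow(18, -1) = Rational(1, 18)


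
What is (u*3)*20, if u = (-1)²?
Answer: 60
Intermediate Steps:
u = 1
(u*3)*20 = (1*3)*20 = 3*20 = 60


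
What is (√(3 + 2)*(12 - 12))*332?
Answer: 0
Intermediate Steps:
(√(3 + 2)*(12 - 12))*332 = (√5*0)*332 = 0*332 = 0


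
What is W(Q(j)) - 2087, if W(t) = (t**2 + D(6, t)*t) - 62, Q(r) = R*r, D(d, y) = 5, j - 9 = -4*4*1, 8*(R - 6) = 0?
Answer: -595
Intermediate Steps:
R = 6 (R = 6 + (1/8)*0 = 6 + 0 = 6)
j = -7 (j = 9 - 4*4*1 = 9 - 16*1 = 9 - 16 = -7)
Q(r) = 6*r
W(t) = -62 + t**2 + 5*t (W(t) = (t**2 + 5*t) - 62 = -62 + t**2 + 5*t)
W(Q(j)) - 2087 = (-62 + (6*(-7))**2 + 5*(6*(-7))) - 2087 = (-62 + (-42)**2 + 5*(-42)) - 2087 = (-62 + 1764 - 210) - 2087 = 1492 - 2087 = -595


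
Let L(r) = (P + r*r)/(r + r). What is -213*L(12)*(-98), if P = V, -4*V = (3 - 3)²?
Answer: 125244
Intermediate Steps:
V = 0 (V = -(3 - 3)²/4 = -¼*0² = -¼*0 = 0)
P = 0
L(r) = r/2 (L(r) = (0 + r*r)/(r + r) = (0 + r²)/((2*r)) = r²*(1/(2*r)) = r/2)
-213*L(12)*(-98) = -213*12/2*(-98) = -213*6*(-98) = -1278*(-98) = 125244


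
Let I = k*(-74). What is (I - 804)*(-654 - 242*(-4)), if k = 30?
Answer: -949536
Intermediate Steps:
I = -2220 (I = 30*(-74) = -2220)
(I - 804)*(-654 - 242*(-4)) = (-2220 - 804)*(-654 - 242*(-4)) = -3024*(-654 + 968) = -3024*314 = -949536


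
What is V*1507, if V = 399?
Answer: 601293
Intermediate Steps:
V*1507 = 399*1507 = 601293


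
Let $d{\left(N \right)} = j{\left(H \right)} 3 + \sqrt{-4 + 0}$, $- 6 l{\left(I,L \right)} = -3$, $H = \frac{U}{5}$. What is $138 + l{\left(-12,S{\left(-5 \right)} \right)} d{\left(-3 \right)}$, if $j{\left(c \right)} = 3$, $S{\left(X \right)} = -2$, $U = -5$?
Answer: $\frac{285}{2} + i \approx 142.5 + 1.0 i$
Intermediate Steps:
$H = -1$ ($H = - \frac{5}{5} = \left(-5\right) \frac{1}{5} = -1$)
$l{\left(I,L \right)} = \frac{1}{2}$ ($l{\left(I,L \right)} = \left(- \frac{1}{6}\right) \left(-3\right) = \frac{1}{2}$)
$d{\left(N \right)} = 9 + 2 i$ ($d{\left(N \right)} = 3 \cdot 3 + \sqrt{-4 + 0} = 9 + \sqrt{-4} = 9 + 2 i$)
$138 + l{\left(-12,S{\left(-5 \right)} \right)} d{\left(-3 \right)} = 138 + \frac{9 + 2 i}{2} = 138 + \left(\frac{9}{2} + i\right) = \frac{285}{2} + i$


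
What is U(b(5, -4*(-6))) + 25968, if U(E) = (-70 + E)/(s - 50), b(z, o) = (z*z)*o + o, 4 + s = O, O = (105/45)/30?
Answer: 125972844/4853 ≈ 25958.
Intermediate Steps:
O = 7/90 (O = (105*(1/45))*(1/30) = (7/3)*(1/30) = 7/90 ≈ 0.077778)
s = -353/90 (s = -4 + 7/90 = -353/90 ≈ -3.9222)
b(z, o) = o + o*z² (b(z, o) = z²*o + o = o*z² + o = o + o*z²)
U(E) = 6300/4853 - 90*E/4853 (U(E) = (-70 + E)/(-353/90 - 50) = (-70 + E)/(-4853/90) = (-70 + E)*(-90/4853) = 6300/4853 - 90*E/4853)
U(b(5, -4*(-6))) + 25968 = (6300/4853 - 90*(-4*(-6))*(1 + 5²)/4853) + 25968 = (6300/4853 - 2160*(1 + 25)/4853) + 25968 = (6300/4853 - 2160*26/4853) + 25968 = (6300/4853 - 90/4853*624) + 25968 = (6300/4853 - 56160/4853) + 25968 = -49860/4853 + 25968 = 125972844/4853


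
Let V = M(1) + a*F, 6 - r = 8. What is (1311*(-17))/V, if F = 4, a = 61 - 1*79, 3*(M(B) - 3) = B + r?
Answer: 66861/208 ≈ 321.45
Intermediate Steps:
r = -2 (r = 6 - 1*8 = 6 - 8 = -2)
M(B) = 7/3 + B/3 (M(B) = 3 + (B - 2)/3 = 3 + (-2 + B)/3 = 3 + (-⅔ + B/3) = 7/3 + B/3)
a = -18 (a = 61 - 79 = -18)
V = -208/3 (V = (7/3 + (⅓)*1) - 18*4 = (7/3 + ⅓) - 72 = 8/3 - 72 = -208/3 ≈ -69.333)
(1311*(-17))/V = (1311*(-17))/(-208/3) = -22287*(-3/208) = 66861/208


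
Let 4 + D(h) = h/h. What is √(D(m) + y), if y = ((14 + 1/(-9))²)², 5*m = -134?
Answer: √244120942/81 ≈ 192.89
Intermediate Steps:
m = -134/5 (m = (⅕)*(-134) = -134/5 ≈ -26.800)
y = 244140625/6561 (y = ((14 - ⅑)²)² = ((125/9)²)² = (15625/81)² = 244140625/6561 ≈ 37211.)
D(h) = -3 (D(h) = -4 + h/h = -4 + 1 = -3)
√(D(m) + y) = √(-3 + 244140625/6561) = √(244120942/6561) = √244120942/81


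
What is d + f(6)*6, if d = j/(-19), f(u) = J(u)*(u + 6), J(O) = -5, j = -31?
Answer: -6809/19 ≈ -358.37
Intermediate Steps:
f(u) = -30 - 5*u (f(u) = -5*(u + 6) = -5*(6 + u) = -30 - 5*u)
d = 31/19 (d = -31/(-19) = -31*(-1/19) = 31/19 ≈ 1.6316)
d + f(6)*6 = 31/19 + (-30 - 5*6)*6 = 31/19 + (-30 - 30)*6 = 31/19 - 60*6 = 31/19 - 360 = -6809/19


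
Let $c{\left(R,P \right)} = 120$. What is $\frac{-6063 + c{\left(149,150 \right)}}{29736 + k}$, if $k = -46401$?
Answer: $\frac{1981}{5555} \approx 0.35662$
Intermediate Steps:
$\frac{-6063 + c{\left(149,150 \right)}}{29736 + k} = \frac{-6063 + 120}{29736 - 46401} = - \frac{5943}{-16665} = \left(-5943\right) \left(- \frac{1}{16665}\right) = \frac{1981}{5555}$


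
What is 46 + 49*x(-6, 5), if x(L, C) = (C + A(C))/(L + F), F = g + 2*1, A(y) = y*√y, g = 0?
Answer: -61/4 - 245*√5/4 ≈ -152.21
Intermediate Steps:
A(y) = y^(3/2)
F = 2 (F = 0 + 2*1 = 0 + 2 = 2)
x(L, C) = (C + C^(3/2))/(2 + L) (x(L, C) = (C + C^(3/2))/(L + 2) = (C + C^(3/2))/(2 + L))
46 + 49*x(-6, 5) = 46 + 49*((5 + 5^(3/2))/(2 - 6)) = 46 + 49*((5 + 5*√5)/(-4)) = 46 + 49*(-(5 + 5*√5)/4) = 46 + 49*(-5/4 - 5*√5/4) = 46 + (-245/4 - 245*√5/4) = -61/4 - 245*√5/4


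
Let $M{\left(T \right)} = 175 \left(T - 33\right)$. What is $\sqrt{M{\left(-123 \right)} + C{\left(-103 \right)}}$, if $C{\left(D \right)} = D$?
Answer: $i \sqrt{27403} \approx 165.54 i$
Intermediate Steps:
$M{\left(T \right)} = -5775 + 175 T$ ($M{\left(T \right)} = 175 \left(-33 + T\right) = -5775 + 175 T$)
$\sqrt{M{\left(-123 \right)} + C{\left(-103 \right)}} = \sqrt{\left(-5775 + 175 \left(-123\right)\right) - 103} = \sqrt{\left(-5775 - 21525\right) - 103} = \sqrt{-27300 - 103} = \sqrt{-27403} = i \sqrt{27403}$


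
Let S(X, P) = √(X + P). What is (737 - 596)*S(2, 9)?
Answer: 141*√11 ≈ 467.64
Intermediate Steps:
S(X, P) = √(P + X)
(737 - 596)*S(2, 9) = (737 - 596)*√(9 + 2) = 141*√11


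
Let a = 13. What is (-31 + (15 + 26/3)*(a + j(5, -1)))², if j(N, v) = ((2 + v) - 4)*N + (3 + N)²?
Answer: 18567481/9 ≈ 2.0631e+6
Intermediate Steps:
j(N, v) = (3 + N)² + N*(-2 + v) (j(N, v) = (-2 + v)*N + (3 + N)² = N*(-2 + v) + (3 + N)² = (3 + N)² + N*(-2 + v))
(-31 + (15 + 26/3)*(a + j(5, -1)))² = (-31 + (15 + 26/3)*(13 + ((3 + 5)² - 2*5 + 5*(-1))))² = (-31 + (15 + 26*(⅓))*(13 + (8² - 10 - 5)))² = (-31 + (15 + 26/3)*(13 + (64 - 10 - 5)))² = (-31 + 71*(13 + 49)/3)² = (-31 + (71/3)*62)² = (-31 + 4402/3)² = (4309/3)² = 18567481/9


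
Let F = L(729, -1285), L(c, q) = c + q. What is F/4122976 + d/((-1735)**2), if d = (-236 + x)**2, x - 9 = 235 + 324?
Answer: 113194305381/3102771357400 ≈ 0.036482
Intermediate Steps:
x = 568 (x = 9 + (235 + 324) = 9 + 559 = 568)
d = 110224 (d = (-236 + 568)**2 = 332**2 = 110224)
F = -556 (F = 729 - 1285 = -556)
F/4122976 + d/((-1735)**2) = -556/4122976 + 110224/((-1735)**2) = -556*1/4122976 + 110224/3010225 = -139/1030744 + 110224*(1/3010225) = -139/1030744 + 110224/3010225 = 113194305381/3102771357400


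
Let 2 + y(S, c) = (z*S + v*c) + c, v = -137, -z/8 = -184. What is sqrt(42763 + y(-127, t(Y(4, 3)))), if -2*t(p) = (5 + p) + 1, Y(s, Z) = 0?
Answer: 45*I*sqrt(71) ≈ 379.18*I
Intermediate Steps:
z = 1472 (z = -8*(-184) = 1472)
t(p) = -3 - p/2 (t(p) = -((5 + p) + 1)/2 = -(6 + p)/2 = -3 - p/2)
y(S, c) = -2 - 136*c + 1472*S (y(S, c) = -2 + ((1472*S - 137*c) + c) = -2 + ((-137*c + 1472*S) + c) = -2 + (-136*c + 1472*S) = -2 - 136*c + 1472*S)
sqrt(42763 + y(-127, t(Y(4, 3)))) = sqrt(42763 + (-2 - 136*(-3 - 1/2*0) + 1472*(-127))) = sqrt(42763 + (-2 - 136*(-3 + 0) - 186944)) = sqrt(42763 + (-2 - 136*(-3) - 186944)) = sqrt(42763 + (-2 + 408 - 186944)) = sqrt(42763 - 186538) = sqrt(-143775) = 45*I*sqrt(71)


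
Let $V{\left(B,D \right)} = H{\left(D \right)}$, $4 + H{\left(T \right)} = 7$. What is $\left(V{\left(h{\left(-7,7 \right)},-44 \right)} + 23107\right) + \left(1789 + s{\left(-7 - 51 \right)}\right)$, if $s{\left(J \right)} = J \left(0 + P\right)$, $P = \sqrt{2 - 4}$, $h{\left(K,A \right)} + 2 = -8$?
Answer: $24899 - 58 i \sqrt{2} \approx 24899.0 - 82.024 i$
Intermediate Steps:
$h{\left(K,A \right)} = -10$ ($h{\left(K,A \right)} = -2 - 8 = -10$)
$H{\left(T \right)} = 3$ ($H{\left(T \right)} = -4 + 7 = 3$)
$P = i \sqrt{2}$ ($P = \sqrt{-2} = i \sqrt{2} \approx 1.4142 i$)
$V{\left(B,D \right)} = 3$
$s{\left(J \right)} = i J \sqrt{2}$ ($s{\left(J \right)} = J \left(0 + i \sqrt{2}\right) = J i \sqrt{2} = i J \sqrt{2}$)
$\left(V{\left(h{\left(-7,7 \right)},-44 \right)} + 23107\right) + \left(1789 + s{\left(-7 - 51 \right)}\right) = \left(3 + 23107\right) + \left(1789 + i \left(-7 - 51\right) \sqrt{2}\right) = 23110 + \left(1789 + i \left(-7 - 51\right) \sqrt{2}\right) = 23110 + \left(1789 + i \left(-58\right) \sqrt{2}\right) = 23110 + \left(1789 - 58 i \sqrt{2}\right) = 24899 - 58 i \sqrt{2}$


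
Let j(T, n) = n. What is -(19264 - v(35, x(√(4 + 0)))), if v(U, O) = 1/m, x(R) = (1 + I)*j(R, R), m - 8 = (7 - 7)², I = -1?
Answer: -154111/8 ≈ -19264.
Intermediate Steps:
m = 8 (m = 8 + (7 - 7)² = 8 + 0² = 8 + 0 = 8)
x(R) = 0 (x(R) = (1 - 1)*R = 0*R = 0)
v(U, O) = ⅛ (v(U, O) = 1/8 = ⅛)
-(19264 - v(35, x(√(4 + 0)))) = -(19264 - 1*⅛) = -(19264 - ⅛) = -1*154111/8 = -154111/8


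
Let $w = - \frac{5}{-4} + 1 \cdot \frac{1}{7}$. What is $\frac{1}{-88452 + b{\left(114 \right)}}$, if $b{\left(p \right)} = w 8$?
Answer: $- \frac{7}{619086} \approx -1.1307 \cdot 10^{-5}$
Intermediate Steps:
$w = \frac{39}{28}$ ($w = \left(-5\right) \left(- \frac{1}{4}\right) + 1 \cdot \frac{1}{7} = \frac{5}{4} + \frac{1}{7} = \frac{39}{28} \approx 1.3929$)
$b{\left(p \right)} = \frac{78}{7}$ ($b{\left(p \right)} = \frac{39}{28} \cdot 8 = \frac{78}{7}$)
$\frac{1}{-88452 + b{\left(114 \right)}} = \frac{1}{-88452 + \frac{78}{7}} = \frac{1}{- \frac{619086}{7}} = - \frac{7}{619086}$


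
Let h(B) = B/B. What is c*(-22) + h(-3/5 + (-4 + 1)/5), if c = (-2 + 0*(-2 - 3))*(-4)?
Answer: -175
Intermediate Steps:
h(B) = 1
c = 8 (c = (-2 + 0*(-5))*(-4) = (-2 + 0)*(-4) = -2*(-4) = 8)
c*(-22) + h(-3/5 + (-4 + 1)/5) = 8*(-22) + 1 = -176 + 1 = -175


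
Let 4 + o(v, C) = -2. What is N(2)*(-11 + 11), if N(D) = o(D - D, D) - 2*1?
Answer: 0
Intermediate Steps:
o(v, C) = -6 (o(v, C) = -4 - 2 = -6)
N(D) = -8 (N(D) = -6 - 2*1 = -6 - 2 = -8)
N(2)*(-11 + 11) = -8*(-11 + 11) = -8*0 = 0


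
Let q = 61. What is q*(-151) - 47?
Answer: -9258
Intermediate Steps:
q*(-151) - 47 = 61*(-151) - 47 = -9211 - 47 = -9258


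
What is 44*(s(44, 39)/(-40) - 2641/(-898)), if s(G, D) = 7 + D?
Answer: 176913/2245 ≈ 78.803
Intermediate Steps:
44*(s(44, 39)/(-40) - 2641/(-898)) = 44*((7 + 39)/(-40) - 2641/(-898)) = 44*(46*(-1/40) - 2641*(-1/898)) = 44*(-23/20 + 2641/898) = 44*(16083/8980) = 176913/2245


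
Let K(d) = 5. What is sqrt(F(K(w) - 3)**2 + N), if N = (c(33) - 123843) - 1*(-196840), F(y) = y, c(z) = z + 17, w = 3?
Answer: sqrt(73051) ≈ 270.28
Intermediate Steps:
c(z) = 17 + z
N = 73047 (N = ((17 + 33) - 123843) - 1*(-196840) = (50 - 123843) + 196840 = -123793 + 196840 = 73047)
sqrt(F(K(w) - 3)**2 + N) = sqrt((5 - 3)**2 + 73047) = sqrt(2**2 + 73047) = sqrt(4 + 73047) = sqrt(73051)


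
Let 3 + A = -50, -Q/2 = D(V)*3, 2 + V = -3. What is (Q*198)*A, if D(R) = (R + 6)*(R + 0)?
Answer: -314820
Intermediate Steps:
V = -5 (V = -2 - 3 = -5)
D(R) = R*(6 + R) (D(R) = (6 + R)*R = R*(6 + R))
Q = 30 (Q = -2*(-5*(6 - 5))*3 = -2*(-5*1)*3 = -(-10)*3 = -2*(-15) = 30)
A = -53 (A = -3 - 50 = -53)
(Q*198)*A = (30*198)*(-53) = 5940*(-53) = -314820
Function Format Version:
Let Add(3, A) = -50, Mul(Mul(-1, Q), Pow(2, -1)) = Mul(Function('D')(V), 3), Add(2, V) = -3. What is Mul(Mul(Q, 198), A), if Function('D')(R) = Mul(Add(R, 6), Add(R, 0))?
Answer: -314820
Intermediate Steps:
V = -5 (V = Add(-2, -3) = -5)
Function('D')(R) = Mul(R, Add(6, R)) (Function('D')(R) = Mul(Add(6, R), R) = Mul(R, Add(6, R)))
Q = 30 (Q = Mul(-2, Mul(Mul(-5, Add(6, -5)), 3)) = Mul(-2, Mul(Mul(-5, 1), 3)) = Mul(-2, Mul(-5, 3)) = Mul(-2, -15) = 30)
A = -53 (A = Add(-3, -50) = -53)
Mul(Mul(Q, 198), A) = Mul(Mul(30, 198), -53) = Mul(5940, -53) = -314820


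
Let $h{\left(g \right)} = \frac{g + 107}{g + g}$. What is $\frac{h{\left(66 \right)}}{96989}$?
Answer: $\frac{173}{12802548} \approx 1.3513 \cdot 10^{-5}$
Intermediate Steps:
$h{\left(g \right)} = \frac{107 + g}{2 g}$
$\frac{h{\left(66 \right)}}{96989} = \frac{\frac{1}{2} \cdot \frac{1}{66} \left(107 + 66\right)}{96989} = \frac{1}{2} \cdot \frac{1}{66} \cdot 173 \cdot \frac{1}{96989} = \frac{173}{132} \cdot \frac{1}{96989} = \frac{173}{12802548}$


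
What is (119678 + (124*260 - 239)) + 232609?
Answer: 384288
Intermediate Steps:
(119678 + (124*260 - 239)) + 232609 = (119678 + (32240 - 239)) + 232609 = (119678 + 32001) + 232609 = 151679 + 232609 = 384288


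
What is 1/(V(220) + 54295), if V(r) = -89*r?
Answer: 1/34715 ≈ 2.8806e-5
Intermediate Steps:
1/(V(220) + 54295) = 1/(-89*220 + 54295) = 1/(-19580 + 54295) = 1/34715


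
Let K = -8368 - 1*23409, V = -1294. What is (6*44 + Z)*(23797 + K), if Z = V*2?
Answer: 18545520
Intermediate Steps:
K = -31777 (K = -8368 - 23409 = -31777)
Z = -2588 (Z = -1294*2 = -2588)
(6*44 + Z)*(23797 + K) = (6*44 - 2588)*(23797 - 31777) = (264 - 2588)*(-7980) = -2324*(-7980) = 18545520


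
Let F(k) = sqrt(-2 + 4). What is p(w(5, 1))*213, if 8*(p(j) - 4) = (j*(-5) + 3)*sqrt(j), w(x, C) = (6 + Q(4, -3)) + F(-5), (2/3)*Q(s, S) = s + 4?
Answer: 852 - 1065*(18 + sqrt(2))**(3/2)/8 + 639*sqrt(18 + sqrt(2))/8 ≈ -10184.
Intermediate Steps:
Q(s, S) = 6 + 3*s/2 (Q(s, S) = 3*(s + 4)/2 = 3*(4 + s)/2 = 6 + 3*s/2)
F(k) = sqrt(2)
w(x, C) = 18 + sqrt(2) (w(x, C) = (6 + (6 + (3/2)*4)) + sqrt(2) = (6 + (6 + 6)) + sqrt(2) = (6 + 12) + sqrt(2) = 18 + sqrt(2))
p(j) = 4 + sqrt(j)*(3 - 5*j)/8 (p(j) = 4 + ((j*(-5) + 3)*sqrt(j))/8 = 4 + ((-5*j + 3)*sqrt(j))/8 = 4 + ((3 - 5*j)*sqrt(j))/8 = 4 + (sqrt(j)*(3 - 5*j))/8 = 4 + sqrt(j)*(3 - 5*j)/8)
p(w(5, 1))*213 = (4 - 5*(18 + sqrt(2))**(3/2)/8 + 3*sqrt(18 + sqrt(2))/8)*213 = 852 - 1065*(18 + sqrt(2))**(3/2)/8 + 639*sqrt(18 + sqrt(2))/8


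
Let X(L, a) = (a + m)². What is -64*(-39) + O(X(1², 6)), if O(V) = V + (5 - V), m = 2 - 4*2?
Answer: 2501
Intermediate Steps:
m = -6 (m = 2 - 8 = -6)
X(L, a) = (-6 + a)² (X(L, a) = (a - 6)² = (-6 + a)²)
O(V) = 5
-64*(-39) + O(X(1², 6)) = -64*(-39) + 5 = 2496 + 5 = 2501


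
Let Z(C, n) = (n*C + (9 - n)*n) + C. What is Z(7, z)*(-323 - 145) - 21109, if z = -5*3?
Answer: 193235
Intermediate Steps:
z = -15
Z(C, n) = C + C*n + n*(9 - n) (Z(C, n) = (C*n + n*(9 - n)) + C = C + C*n + n*(9 - n))
Z(7, z)*(-323 - 145) - 21109 = (7 - 1*(-15)² + 9*(-15) + 7*(-15))*(-323 - 145) - 21109 = (7 - 1*225 - 135 - 105)*(-468) - 21109 = (7 - 225 - 135 - 105)*(-468) - 21109 = -458*(-468) - 21109 = 214344 - 21109 = 193235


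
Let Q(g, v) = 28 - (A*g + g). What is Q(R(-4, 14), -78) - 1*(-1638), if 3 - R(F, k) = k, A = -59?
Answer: 1028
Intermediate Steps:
R(F, k) = 3 - k
Q(g, v) = 28 + 58*g (Q(g, v) = 28 - (-59*g + g) = 28 - (-58)*g = 28 + 58*g)
Q(R(-4, 14), -78) - 1*(-1638) = (28 + 58*(3 - 1*14)) - 1*(-1638) = (28 + 58*(3 - 14)) + 1638 = (28 + 58*(-11)) + 1638 = (28 - 638) + 1638 = -610 + 1638 = 1028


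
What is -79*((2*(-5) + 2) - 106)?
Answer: 9006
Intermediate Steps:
-79*((2*(-5) + 2) - 106) = -79*((-10 + 2) - 106) = -79*(-8 - 106) = -79*(-114) = 9006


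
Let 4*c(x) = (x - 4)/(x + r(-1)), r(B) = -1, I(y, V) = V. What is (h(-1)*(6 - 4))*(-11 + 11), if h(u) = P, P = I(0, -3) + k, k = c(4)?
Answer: 0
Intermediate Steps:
c(x) = (-4 + x)/(4*(-1 + x)) (c(x) = ((x - 4)/(x - 1))/4 = ((-4 + x)/(-1 + x))/4 = (-4 + x)/(4*(-1 + x)))
k = 0 (k = (-4 + 4)/(4*(-1 + 4)) = (¼)*0/3 = (¼)*(⅓)*0 = 0)
P = -3 (P = -3 + 0 = -3)
h(u) = -3
(h(-1)*(6 - 4))*(-11 + 11) = (-3*(6 - 4))*(-11 + 11) = -3*2*0 = -6*0 = 0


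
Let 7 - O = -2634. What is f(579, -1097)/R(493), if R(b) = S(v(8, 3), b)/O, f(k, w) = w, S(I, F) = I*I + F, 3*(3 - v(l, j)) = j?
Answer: -2897177/497 ≈ -5829.3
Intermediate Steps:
O = 2641 (O = 7 - 1*(-2634) = 7 + 2634 = 2641)
v(l, j) = 3 - j/3
S(I, F) = F + I² (S(I, F) = I² + F = F + I²)
R(b) = 4/2641 + b/2641 (R(b) = (b + (3 - ⅓*3)²)/2641 = (b + (3 - 1)²)*(1/2641) = (b + 2²)*(1/2641) = (b + 4)*(1/2641) = (4 + b)*(1/2641) = 4/2641 + b/2641)
f(579, -1097)/R(493) = -1097/(4/2641 + (1/2641)*493) = -1097/(4/2641 + 493/2641) = -1097/497/2641 = -1097*2641/497 = -2897177/497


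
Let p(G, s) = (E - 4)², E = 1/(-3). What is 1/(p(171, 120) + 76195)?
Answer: 9/685924 ≈ 1.3121e-5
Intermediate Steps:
E = -⅓ ≈ -0.33333
p(G, s) = 169/9 (p(G, s) = (-⅓ - 4)² = (-13/3)² = 169/9)
1/(p(171, 120) + 76195) = 1/(169/9 + 76195) = 1/(685924/9) = 9/685924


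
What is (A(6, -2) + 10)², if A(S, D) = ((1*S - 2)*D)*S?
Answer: 1444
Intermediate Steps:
A(S, D) = D*S*(-2 + S) (A(S, D) = ((S - 2)*D)*S = ((-2 + S)*D)*S = (D*(-2 + S))*S = D*S*(-2 + S))
(A(6, -2) + 10)² = (-2*6*(-2 + 6) + 10)² = (-2*6*4 + 10)² = (-48 + 10)² = (-38)² = 1444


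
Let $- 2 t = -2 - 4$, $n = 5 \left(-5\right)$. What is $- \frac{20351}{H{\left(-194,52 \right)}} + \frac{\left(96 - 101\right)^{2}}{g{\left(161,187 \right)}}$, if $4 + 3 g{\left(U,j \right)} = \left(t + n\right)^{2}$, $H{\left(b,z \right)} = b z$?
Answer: $\frac{87709}{40352} \approx 2.1736$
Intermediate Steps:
$n = -25$
$t = 3$ ($t = - \frac{-2 - 4}{2} = \left(- \frac{1}{2}\right) \left(-6\right) = 3$)
$g{\left(U,j \right)} = 160$ ($g{\left(U,j \right)} = - \frac{4}{3} + \frac{\left(3 - 25\right)^{2}}{3} = - \frac{4}{3} + \frac{\left(-22\right)^{2}}{3} = - \frac{4}{3} + \frac{1}{3} \cdot 484 = - \frac{4}{3} + \frac{484}{3} = 160$)
$- \frac{20351}{H{\left(-194,52 \right)}} + \frac{\left(96 - 101\right)^{2}}{g{\left(161,187 \right)}} = - \frac{20351}{\left(-194\right) 52} + \frac{\left(96 - 101\right)^{2}}{160} = - \frac{20351}{-10088} + \left(-5\right)^{2} \cdot \frac{1}{160} = \left(-20351\right) \left(- \frac{1}{10088}\right) + 25 \cdot \frac{1}{160} = \frac{20351}{10088} + \frac{5}{32} = \frac{87709}{40352}$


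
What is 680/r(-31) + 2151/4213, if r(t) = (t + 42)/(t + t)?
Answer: -1467739/383 ≈ -3832.2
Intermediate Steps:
r(t) = (42 + t)/(2*t) (r(t) = (42 + t)/((2*t)) = (42 + t)*(1/(2*t)) = (42 + t)/(2*t))
680/r(-31) + 2151/4213 = 680/(((1/2)*(42 - 31)/(-31))) + 2151/4213 = 680/(((1/2)*(-1/31)*11)) + 2151*(1/4213) = 680/(-11/62) + 2151/4213 = 680*(-62/11) + 2151/4213 = -42160/11 + 2151/4213 = -1467739/383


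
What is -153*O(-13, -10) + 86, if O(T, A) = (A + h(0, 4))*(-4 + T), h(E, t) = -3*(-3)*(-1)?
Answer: -49333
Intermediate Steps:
h(E, t) = -9 (h(E, t) = 9*(-1) = -9)
O(T, A) = (-9 + A)*(-4 + T) (O(T, A) = (A - 9)*(-4 + T) = (-9 + A)*(-4 + T))
-153*O(-13, -10) + 86 = -153*(36 - 9*(-13) - 4*(-10) - 10*(-13)) + 86 = -153*(36 + 117 + 40 + 130) + 86 = -153*323 + 86 = -49419 + 86 = -49333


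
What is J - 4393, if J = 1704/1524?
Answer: -557769/127 ≈ -4391.9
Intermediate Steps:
J = 142/127 (J = 1704*(1/1524) = 142/127 ≈ 1.1181)
J - 4393 = 142/127 - 4393 = -557769/127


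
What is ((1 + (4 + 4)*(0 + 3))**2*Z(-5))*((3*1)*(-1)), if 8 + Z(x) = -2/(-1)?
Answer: 11250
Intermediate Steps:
Z(x) = -6 (Z(x) = -8 - 2/(-1) = -8 - 2*(-1) = -8 + 2 = -6)
((1 + (4 + 4)*(0 + 3))**2*Z(-5))*((3*1)*(-1)) = ((1 + (4 + 4)*(0 + 3))**2*(-6))*((3*1)*(-1)) = ((1 + 8*3)**2*(-6))*(3*(-1)) = ((1 + 24)**2*(-6))*(-3) = (25**2*(-6))*(-3) = (625*(-6))*(-3) = -3750*(-3) = 11250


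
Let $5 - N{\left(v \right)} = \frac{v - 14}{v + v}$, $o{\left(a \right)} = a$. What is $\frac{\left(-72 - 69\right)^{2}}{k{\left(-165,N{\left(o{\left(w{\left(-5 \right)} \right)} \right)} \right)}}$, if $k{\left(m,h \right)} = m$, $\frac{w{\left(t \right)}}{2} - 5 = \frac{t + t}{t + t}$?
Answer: $- \frac{6627}{55} \approx -120.49$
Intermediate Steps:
$w{\left(t \right)} = 12$ ($w{\left(t \right)} = 10 + 2 \frac{t + t}{t + t} = 10 + 2 \frac{2 t}{2 t} = 10 + 2 \cdot 2 t \frac{1}{2 t} = 10 + 2 \cdot 1 = 10 + 2 = 12$)
$N{\left(v \right)} = 5 - \frac{-14 + v}{2 v}$ ($N{\left(v \right)} = 5 - \frac{v - 14}{v + v} = 5 - \frac{-14 + v}{2 v}$)
$\frac{\left(-72 - 69\right)^{2}}{k{\left(-165,N{\left(o{\left(w{\left(-5 \right)} \right)} \right)} \right)}} = \frac{\left(-72 - 69\right)^{2}}{-165} = \left(-141\right)^{2} \left(- \frac{1}{165}\right) = 19881 \left(- \frac{1}{165}\right) = - \frac{6627}{55}$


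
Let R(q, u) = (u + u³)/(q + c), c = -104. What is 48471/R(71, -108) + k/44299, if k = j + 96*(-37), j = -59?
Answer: 7367660593/6200974020 ≈ 1.1881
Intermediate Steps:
k = -3611 (k = -59 + 96*(-37) = -59 - 3552 = -3611)
R(q, u) = (u + u³)/(-104 + q) (R(q, u) = (u + u³)/(q - 104) = (u + u³)/(-104 + q))
48471/R(71, -108) + k/44299 = 48471/(((-108 + (-108)³)/(-104 + 71))) - 3611/44299 = 48471/(((-108 - 1259712)/(-33))) - 3611*1/44299 = 48471/((-1/33*(-1259820))) - 3611/44299 = 48471/(419940/11) - 3611/44299 = 48471*(11/419940) - 3611/44299 = 177727/139980 - 3611/44299 = 7367660593/6200974020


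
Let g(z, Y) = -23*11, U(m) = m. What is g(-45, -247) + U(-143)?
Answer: -396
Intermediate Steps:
g(z, Y) = -253
g(-45, -247) + U(-143) = -253 - 143 = -396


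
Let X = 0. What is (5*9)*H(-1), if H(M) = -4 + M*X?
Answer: -180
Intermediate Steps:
H(M) = -4 (H(M) = -4 + M*0 = -4 + 0 = -4)
(5*9)*H(-1) = (5*9)*(-4) = 45*(-4) = -180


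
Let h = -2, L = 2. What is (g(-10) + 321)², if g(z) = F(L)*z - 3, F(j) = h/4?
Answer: 104329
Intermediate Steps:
F(j) = -½ (F(j) = -2/4 = -2*¼ = -½)
g(z) = -3 - z/2 (g(z) = -z/2 - 3 = -3 - z/2)
(g(-10) + 321)² = ((-3 - ½*(-10)) + 321)² = ((-3 + 5) + 321)² = (2 + 321)² = 323² = 104329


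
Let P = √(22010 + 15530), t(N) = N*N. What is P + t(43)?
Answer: 1849 + 2*√9385 ≈ 2042.8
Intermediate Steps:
t(N) = N²
P = 2*√9385 (P = √37540 = 2*√9385 ≈ 193.75)
P + t(43) = 2*√9385 + 43² = 2*√9385 + 1849 = 1849 + 2*√9385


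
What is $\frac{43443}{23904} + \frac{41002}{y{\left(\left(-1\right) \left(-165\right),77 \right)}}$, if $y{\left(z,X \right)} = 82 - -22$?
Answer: $\frac{1051955}{2656} \approx 396.07$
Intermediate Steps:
$y{\left(z,X \right)} = 104$ ($y{\left(z,X \right)} = 82 + 22 = 104$)
$\frac{43443}{23904} + \frac{41002}{y{\left(\left(-1\right) \left(-165\right),77 \right)}} = \frac{43443}{23904} + \frac{41002}{104} = 43443 \cdot \frac{1}{23904} + 41002 \cdot \frac{1}{104} = \frac{4827}{2656} + \frac{1577}{4} = \frac{1051955}{2656}$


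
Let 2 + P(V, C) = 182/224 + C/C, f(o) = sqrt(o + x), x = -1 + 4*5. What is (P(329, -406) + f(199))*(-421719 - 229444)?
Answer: 1953489/16 - 651163*sqrt(218) ≈ -9.4922e+6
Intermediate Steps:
x = 19 (x = -1 + 20 = 19)
f(o) = sqrt(19 + o) (f(o) = sqrt(o + 19) = sqrt(19 + o))
P(V, C) = -3/16 (P(V, C) = -2 + (182/224 + C/C) = -2 + (182*(1/224) + 1) = -2 + (13/16 + 1) = -2 + 29/16 = -3/16)
(P(329, -406) + f(199))*(-421719 - 229444) = (-3/16 + sqrt(19 + 199))*(-421719 - 229444) = (-3/16 + sqrt(218))*(-651163) = 1953489/16 - 651163*sqrt(218)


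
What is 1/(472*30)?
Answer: 1/14160 ≈ 7.0621e-5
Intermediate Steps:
1/(472*30) = 1/14160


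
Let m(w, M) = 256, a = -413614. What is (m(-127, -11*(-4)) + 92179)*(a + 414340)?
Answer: 67107810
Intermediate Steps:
(m(-127, -11*(-4)) + 92179)*(a + 414340) = (256 + 92179)*(-413614 + 414340) = 92435*726 = 67107810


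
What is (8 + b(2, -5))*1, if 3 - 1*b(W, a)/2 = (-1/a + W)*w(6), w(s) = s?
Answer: -62/5 ≈ -12.400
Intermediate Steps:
b(W, a) = 6 - 12*W + 12/a (b(W, a) = 6 - 2*(-1/a + W)*6 = 6 - 2*(W - 1/a)*6 = 6 - 2*(-6/a + 6*W) = 6 + (-12*W + 12/a) = 6 - 12*W + 12/a)
(8 + b(2, -5))*1 = (8 + (6 - 12*2 + 12/(-5)))*1 = (8 + (6 - 24 + 12*(-⅕)))*1 = (8 + (6 - 24 - 12/5))*1 = (8 - 102/5)*1 = -62/5*1 = -62/5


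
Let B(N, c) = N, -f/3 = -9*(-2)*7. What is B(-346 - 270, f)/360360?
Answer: -1/585 ≈ -0.0017094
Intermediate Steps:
f = -378 (f = -3*(-9*(-2))*7 = -54*7 = -3*126 = -378)
B(-346 - 270, f)/360360 = (-346 - 270)/360360 = -616*1/360360 = -1/585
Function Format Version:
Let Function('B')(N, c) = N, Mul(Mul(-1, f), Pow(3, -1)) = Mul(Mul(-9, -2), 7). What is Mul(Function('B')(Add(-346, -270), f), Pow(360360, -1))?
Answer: Rational(-1, 585) ≈ -0.0017094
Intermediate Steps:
f = -378 (f = Mul(-3, Mul(Mul(-9, -2), 7)) = Mul(-3, Mul(18, 7)) = Mul(-3, 126) = -378)
Mul(Function('B')(Add(-346, -270), f), Pow(360360, -1)) = Mul(Add(-346, -270), Pow(360360, -1)) = Mul(-616, Rational(1, 360360)) = Rational(-1, 585)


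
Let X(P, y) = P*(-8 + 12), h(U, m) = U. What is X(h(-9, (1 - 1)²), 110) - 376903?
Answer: -376939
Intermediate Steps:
X(P, y) = 4*P (X(P, y) = P*4 = 4*P)
X(h(-9, (1 - 1)²), 110) - 376903 = 4*(-9) - 376903 = -36 - 376903 = -376939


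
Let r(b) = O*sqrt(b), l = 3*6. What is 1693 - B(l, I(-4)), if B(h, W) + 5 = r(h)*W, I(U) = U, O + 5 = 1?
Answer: 1698 - 48*sqrt(2) ≈ 1630.1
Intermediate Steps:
O = -4 (O = -5 + 1 = -4)
l = 18
r(b) = -4*sqrt(b)
B(h, W) = -5 - 4*W*sqrt(h) (B(h, W) = -5 + (-4*sqrt(h))*W = -5 - 4*W*sqrt(h))
1693 - B(l, I(-4)) = 1693 - (-5 - 4*(-4)*sqrt(18)) = 1693 - (-5 - 4*(-4)*3*sqrt(2)) = 1693 - (-5 + 48*sqrt(2)) = 1693 + (5 - 48*sqrt(2)) = 1698 - 48*sqrt(2)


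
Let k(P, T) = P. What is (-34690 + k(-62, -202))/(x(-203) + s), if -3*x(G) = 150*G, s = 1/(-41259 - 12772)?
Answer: -625895104/182804883 ≈ -3.4238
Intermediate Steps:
s = -1/54031 (s = 1/(-54031) = -1/54031 ≈ -1.8508e-5)
x(G) = -50*G
(-34690 + k(-62, -202))/(x(-203) + s) = (-34690 - 62)/(-50*(-203) - 1/54031) = -34752/(10150 - 1/54031) = -34752/548414649/54031 = -34752*54031/548414649 = -625895104/182804883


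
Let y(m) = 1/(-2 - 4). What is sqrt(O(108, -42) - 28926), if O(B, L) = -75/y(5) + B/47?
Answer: 6*I*sqrt(1747178)/47 ≈ 168.74*I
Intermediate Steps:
y(m) = -1/6 (y(m) = 1/(-6) = -1/6)
O(B, L) = 450 + B/47 (O(B, L) = -75/(-1/6) + B/47 = -75*(-6) + B*(1/47) = 450 + B/47)
sqrt(O(108, -42) - 28926) = sqrt((450 + (1/47)*108) - 28926) = sqrt((450 + 108/47) - 28926) = sqrt(21258/47 - 28926) = sqrt(-1338264/47) = 6*I*sqrt(1747178)/47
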